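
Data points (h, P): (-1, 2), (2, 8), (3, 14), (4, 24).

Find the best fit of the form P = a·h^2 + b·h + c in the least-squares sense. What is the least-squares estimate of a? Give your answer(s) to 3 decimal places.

a = 1.238

Normal-equation sums: Σh^2·h^2 = 354, Σh^2·h = 98, Σh^2 = 30, Σh·h = 30, Σh = 8, Σ1 = 4.
Moment sums: Σh^2·P = 544, Σh·P = 152, ΣP = 48.
Inverting the 3×3 Gram matrix, [a, b, c]ᵀ = [224/181, 116/181, 260/181]ᵀ.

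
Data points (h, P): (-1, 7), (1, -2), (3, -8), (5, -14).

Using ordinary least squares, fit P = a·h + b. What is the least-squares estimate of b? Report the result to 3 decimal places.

b = 2.650

From the data, Σh·h = 36, Σh = 8, Σ1 = 4.
For AᵀP: Σh·P = -103, ΣP = -17.
Normal equations: [[36, 8]; [8, 4]]·[a, b]ᵀ = [-103, -17]ᵀ.
Eliminating b: 4·(row 1) − 8·(row 2) gives 80·a = 4·(-103) − 8·(-17) = -276, so a = -69/20.
Then b = ((-17) − 8·(-69/20))/4 = 53/20.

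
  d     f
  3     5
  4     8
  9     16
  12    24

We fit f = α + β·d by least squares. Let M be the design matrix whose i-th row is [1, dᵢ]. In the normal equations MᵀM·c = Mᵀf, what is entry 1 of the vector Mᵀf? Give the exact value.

Entry 1 ↔ basis 1, so (Mᵀf)_{1} = Σᵢ fᵢ = (1)·(5) + (1)·(8) + (1)·(16) + (1)·(24) = 53.

53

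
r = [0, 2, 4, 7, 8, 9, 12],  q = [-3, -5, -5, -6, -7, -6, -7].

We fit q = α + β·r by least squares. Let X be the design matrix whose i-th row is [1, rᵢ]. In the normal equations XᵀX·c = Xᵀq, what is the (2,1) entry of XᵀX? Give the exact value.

42

Row 2 ↔ basis r, column 1 ↔ basis 1, so (XᵀX)_{2,1} = Σᵢ r = (0)·(1) + (2)·(1) + (4)·(1) + (7)·(1) + (8)·(1) + (9)·(1) + (12)·(1) = 42.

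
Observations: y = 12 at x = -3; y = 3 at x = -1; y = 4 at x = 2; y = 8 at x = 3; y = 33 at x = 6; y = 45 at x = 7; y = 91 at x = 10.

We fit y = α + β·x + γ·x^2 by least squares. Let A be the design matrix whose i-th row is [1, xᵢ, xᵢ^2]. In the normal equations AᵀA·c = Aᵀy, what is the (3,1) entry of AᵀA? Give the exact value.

208

Row 3 ↔ basis x^2, column 1 ↔ basis 1, so (AᵀA)_{3,1} = Σᵢ x^2 = (9)·(1) + (1)·(1) + (4)·(1) + (9)·(1) + (36)·(1) + (49)·(1) + (100)·(1) = 208.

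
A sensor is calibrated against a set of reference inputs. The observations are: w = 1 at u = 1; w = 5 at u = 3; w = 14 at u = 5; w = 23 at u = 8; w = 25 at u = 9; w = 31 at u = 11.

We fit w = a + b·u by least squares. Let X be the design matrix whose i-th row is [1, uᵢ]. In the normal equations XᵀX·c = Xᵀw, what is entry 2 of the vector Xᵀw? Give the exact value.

836

Entry 2 ↔ basis u, so (Xᵀw)_{2} = Σᵢ (u)·wᵢ = (1)·(1) + (3)·(5) + (5)·(14) + (8)·(23) + (9)·(25) + (11)·(31) = 836.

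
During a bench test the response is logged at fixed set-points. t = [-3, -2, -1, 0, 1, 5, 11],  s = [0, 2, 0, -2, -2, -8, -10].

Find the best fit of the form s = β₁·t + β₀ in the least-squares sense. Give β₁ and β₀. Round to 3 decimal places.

Sums needed: Σt·t = 161, Σt = 11, Σ1 = 7.
Moment sums: Σt·s = -156, Σs = -20.
Eliminating β₀: 7·(row 1) − 11·(row 2) gives 1006·β₁ = 7·(-156) − 11·(-20) = -872, so β₁ = -436/503.
Then β₀ = ((-20) − 11·(-436/503))/7 = -752/503.

β₁ = -0.867, β₀ = -1.495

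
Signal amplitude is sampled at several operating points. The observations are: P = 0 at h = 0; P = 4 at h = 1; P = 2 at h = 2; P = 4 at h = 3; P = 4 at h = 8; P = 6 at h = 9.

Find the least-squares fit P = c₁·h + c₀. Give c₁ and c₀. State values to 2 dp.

Entries of AᵀA: Σh·h = 159, Σh = 23, Σ1 = 6.
And Σh·P = 106, ΣP = 20.
AᵀA·[c₁, c₀]ᵀ = AᵀP becomes [[159, 23]; [23, 6]]·[c₁, c₀]ᵀ = [106, 20]ᵀ.
Eliminating c₀: 6·(row 1) − 23·(row 2) gives 425·c₁ = 6·106 − 23·20 = 176, so c₁ = 176/425.
Then c₀ = (20 − 23·(176/425))/6 = 742/425.

c₁ = 0.41, c₀ = 1.75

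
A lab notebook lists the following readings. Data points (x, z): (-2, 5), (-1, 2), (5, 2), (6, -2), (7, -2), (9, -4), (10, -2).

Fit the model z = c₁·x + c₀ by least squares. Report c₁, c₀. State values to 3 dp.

c₁ = -0.605, c₀ = 2.795

The normal system MᵀM·[c₁, c₀]ᵀ = Mᵀz is [[296, 34]; [34, 7]]·[c₁, c₀]ᵀ = [-84, -1]ᵀ.
Eliminating c₀: 7·(row 1) − 34·(row 2) gives 916·c₁ = 7·(-84) − 34·(-1) = -554, so c₁ = -277/458.
Then c₀ = ((-1) − 34·(-277/458))/7 = 640/229.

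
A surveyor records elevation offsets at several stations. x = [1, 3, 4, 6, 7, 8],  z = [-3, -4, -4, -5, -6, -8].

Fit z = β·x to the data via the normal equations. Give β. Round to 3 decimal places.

β = -0.954

Entries of MᵀM: Σx·x = 175.
And Σx·z = -167.
β = (-167)/175 = -0.954286.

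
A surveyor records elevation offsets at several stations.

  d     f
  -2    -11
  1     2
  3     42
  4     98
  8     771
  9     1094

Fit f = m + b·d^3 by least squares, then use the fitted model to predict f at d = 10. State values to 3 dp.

f̂ = 1501.701

Sums needed: Σ1 = 6, Σd^3 = 1325, Σd^3·d^3 = 798475.
Right-hand side: Σf = 1996, Σd^3·f = 1199774.
Determinant 6·798475 − 1325² = 3035225.
m = (1996·798475 − 1325·1199774)/3035225 = 162222/121409; b = (6·1199774 − 1325·1996)/3035225 = 4553944/3035225.
At d = 10: f̂ = (162222/121409)·(1) + (4553944/3035225)·(1000) = 182319982/121409.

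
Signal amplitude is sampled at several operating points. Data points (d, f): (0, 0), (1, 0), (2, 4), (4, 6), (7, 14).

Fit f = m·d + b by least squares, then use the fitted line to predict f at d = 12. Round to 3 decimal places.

f̂ = 23.558

The normal equations are: 70·m + 14·b = 130;  14·m + 5·b = 24.
(Σd·d = 70, Σd = 14, Σ1 = 5, Σd·f = 130, Σf = 24.)
det = 70·5 − 14² = 154.
m = (130·5 − 14·24)/154 = 157/77; b = (70·24 − 14·130)/154 = -10/11.
At d = 12: f̂ = (157/77)·(12) + (-10/11)·(1) = 1814/77.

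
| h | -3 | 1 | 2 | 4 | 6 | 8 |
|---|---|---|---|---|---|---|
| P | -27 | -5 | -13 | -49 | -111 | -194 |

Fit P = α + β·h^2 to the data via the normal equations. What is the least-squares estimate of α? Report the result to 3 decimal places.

α = -1.034

With design matrix A, AᵀA = [[6, 130]; [130, 5746]] and AᵀP = [-399, -17496]ᵀ.
Determinant 6·5746 − 130² = 17576.
α = ((-399)·5746 − 130·(-17496))/17576 = -699/676; β = (6·(-17496) − 130·(-399))/17576 = -26553/8788.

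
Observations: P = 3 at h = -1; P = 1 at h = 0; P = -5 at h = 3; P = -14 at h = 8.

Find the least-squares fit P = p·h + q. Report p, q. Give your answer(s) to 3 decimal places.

Forming XᵀX = [[74, 10]; [10, 4]] and XᵀP = [-130, -15]ᵀ gives XᵀX·[p, q]ᵀ = XᵀP.
Δ = 74·4 − 10² = 196.
p = ((-130)·4 − 10·(-15))/196 = -185/98; q = (74·(-15) − 10·(-130))/196 = 95/98.

p = -1.888, q = 0.969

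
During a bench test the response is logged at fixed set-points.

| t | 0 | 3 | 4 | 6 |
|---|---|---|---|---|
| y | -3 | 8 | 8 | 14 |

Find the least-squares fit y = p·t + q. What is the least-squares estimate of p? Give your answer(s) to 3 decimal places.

The normal system XᵀX·[p, q]ᵀ = Xᵀy is [[61, 13]; [13, 4]]·[p, q]ᵀ = [140, 27]ᵀ.
Determinant 61·4 − 13² = 75.
p = (140·4 − 13·27)/75 = 209/75; q = (61·27 − 13·140)/75 = -173/75.

p = 2.787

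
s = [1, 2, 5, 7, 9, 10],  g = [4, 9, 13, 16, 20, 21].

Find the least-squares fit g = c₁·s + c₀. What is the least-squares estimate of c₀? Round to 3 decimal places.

Forming AᵀA = [[260, 34]; [34, 6]] and Aᵀg = [589, 83]ᵀ gives AᵀA·[c₁, c₀]ᵀ = Aᵀg.
Δ = 260·6 − 34² = 404.
c₁ = (589·6 − 34·83)/404 = 178/101; c₀ = (260·83 − 34·589)/404 = 777/202.

c₀ = 3.847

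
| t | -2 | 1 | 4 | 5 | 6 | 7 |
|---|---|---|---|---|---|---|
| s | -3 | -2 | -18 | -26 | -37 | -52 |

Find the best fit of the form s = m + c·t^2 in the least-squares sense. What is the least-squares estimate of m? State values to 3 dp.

Forming XᵀX = [[6, 131]; [131, 4595]] and Xᵀs = [-138, -4832]ᵀ gives XᵀX·[m, c]ᵀ = Xᵀs.
Determinant 6·4595 − 131² = 10409.
m = ((-138)·4595 − 131·(-4832))/10409 = -1118/10409; c = (6·(-4832) − 131·(-138))/10409 = -10914/10409.

m = -0.107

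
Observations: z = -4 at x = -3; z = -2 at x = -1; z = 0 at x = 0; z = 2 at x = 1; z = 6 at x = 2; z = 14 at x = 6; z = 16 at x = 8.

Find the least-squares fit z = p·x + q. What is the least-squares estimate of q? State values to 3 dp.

q = 0.881

With design matrix A, AᵀA = [[115, 13]; [13, 7]] and Aᵀz = [240, 32]ᵀ.
Determinant 115·7 − 13² = 636.
p = (240·7 − 13·32)/636 = 316/159; q = (115·32 − 13·240)/636 = 140/159.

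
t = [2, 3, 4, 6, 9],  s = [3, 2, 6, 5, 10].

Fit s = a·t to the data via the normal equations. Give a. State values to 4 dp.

Setting ∂/∂a … = 0 gives: 146·a = 156.
(Σt·t = 146, Σt·s = 156.)
a = 156/146 = 1.06849.

a = 1.0685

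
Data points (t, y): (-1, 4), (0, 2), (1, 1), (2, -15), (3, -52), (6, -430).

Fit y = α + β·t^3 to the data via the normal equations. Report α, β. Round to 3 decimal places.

α = 2.008, β = -2.000

Sums needed: Σ1 = 6, Σt^3 = 251, Σt^3·t^3 = 47451.
Right-hand side: Σy = -490, Σt^3·y = -94407.
Eliminating β: 47451·(row 1) − 251·(row 2) gives 221705·α = 47451·(-490) − 251·(-94407) = 445167, so α = 445167/221705.
Then β = ((-94407) − 251·(445167/221705))/47451 = -443452/221705.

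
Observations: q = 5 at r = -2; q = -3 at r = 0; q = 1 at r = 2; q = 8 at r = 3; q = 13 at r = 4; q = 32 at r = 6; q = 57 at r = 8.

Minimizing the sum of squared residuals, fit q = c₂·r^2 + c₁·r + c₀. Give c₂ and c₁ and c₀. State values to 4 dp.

MᵀM·[c₂, c₁, c₀]ᵀ = Mᵀq reads: 5761·c₂ + 819·c₁ + 133·c₀ = 5104;  819·c₂ + 133·c₁ + 21·c₀ = 716;  133·c₂ + 21·c₁ + 7·c₀ = 113.
(Σr^2·r^2 = 5761, Σr^2·r = 819, Σr^2 = 133, Σr·r = 133, Σr = 21, Σ1 = 7, Σr^2·q = 5104, Σr·q = 716, Σq = 113.)
Row-reducing yields c₂ = 695/714, c₁ = -541/1190, c₀ = -1763/1785.

c₂ = 0.9734, c₁ = -0.4546, c₀ = -0.9877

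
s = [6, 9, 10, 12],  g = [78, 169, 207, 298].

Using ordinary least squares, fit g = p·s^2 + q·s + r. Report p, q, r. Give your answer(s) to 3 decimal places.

The normal system AᵀA·[p, q, r]ᵀ = Aᵀg is [[38593, 3673, 361]; [3673, 361, 37]; [361, 37, 4]]·[p, q, r]ᵀ = [80109, 7635, 752]ᵀ.
Inverting the 3×3 Gram matrix, [p, q, r]ᵀ = [43/20, -617/300, 974/75]ᵀ.

p = 2.150, q = -2.057, r = 12.987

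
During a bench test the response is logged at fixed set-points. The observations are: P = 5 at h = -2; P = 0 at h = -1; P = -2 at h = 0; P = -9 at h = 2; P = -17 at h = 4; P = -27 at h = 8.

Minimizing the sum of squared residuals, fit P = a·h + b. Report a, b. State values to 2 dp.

a = -3.20, b = -2.46

With design matrix M, MᵀM = [[89, 11]; [11, 6]] and MᵀP = [-312, -50]ᵀ.
det = 89·6 − 11² = 413.
a = ((-312)·6 − 11·(-50))/413 = -1322/413; b = (89·(-50) − 11·(-312))/413 = -1018/413.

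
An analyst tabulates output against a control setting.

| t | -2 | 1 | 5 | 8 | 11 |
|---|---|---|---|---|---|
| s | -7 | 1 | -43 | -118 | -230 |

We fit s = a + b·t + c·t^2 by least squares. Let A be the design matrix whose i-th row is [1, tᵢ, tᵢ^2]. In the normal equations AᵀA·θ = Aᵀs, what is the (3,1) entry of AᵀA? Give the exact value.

Row 3 ↔ basis t^2, column 1 ↔ basis 1, so (AᵀA)_{3,1} = Σᵢ t^2 = (4)·(1) + (1)·(1) + (25)·(1) + (64)·(1) + (121)·(1) = 215.

215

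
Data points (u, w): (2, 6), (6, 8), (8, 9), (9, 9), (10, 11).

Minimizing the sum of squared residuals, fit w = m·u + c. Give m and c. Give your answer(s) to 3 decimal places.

The normal equations are: 285·m + 35·c = 323;  35·m + 5·c = 43.
(Σu·u = 285, Σu = 35, Σ1 = 5, Σu·w = 323, Σw = 43.)
Determinant 285·5 − 35² = 200.
m = (323·5 − 35·43)/200 = 11/20; c = (285·43 − 35·323)/200 = 19/4.

m = 0.550, c = 4.750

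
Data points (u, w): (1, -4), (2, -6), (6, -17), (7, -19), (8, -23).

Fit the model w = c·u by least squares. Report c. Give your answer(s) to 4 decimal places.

The normal equations are: 154·c = -435.
Hence c = -435 / 154 ≈ -2.82468.

c = -2.8247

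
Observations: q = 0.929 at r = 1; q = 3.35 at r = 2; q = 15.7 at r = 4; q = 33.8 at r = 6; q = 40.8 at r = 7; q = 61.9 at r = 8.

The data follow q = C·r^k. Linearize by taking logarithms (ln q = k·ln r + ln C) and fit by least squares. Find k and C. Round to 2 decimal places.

Linearized form: ln q = k·ln r + ln C. From the 6 transformed points,
AᵀA = [[13.7233, 7.8966]; [7.8966, 6]], rhs = [26.7587, 15.2436]ᵀ  (here Σln r = 7.8966, Σ(ln r)² = 13.7233, Σln q = 15.2436, Σln r·ln q = 26.7587).
Solving (det = 19.9843): k = 2.01059, ln C = -0.10551, so C = exp(-0.10551) = 0.89986.

k = 2.01, C = 0.90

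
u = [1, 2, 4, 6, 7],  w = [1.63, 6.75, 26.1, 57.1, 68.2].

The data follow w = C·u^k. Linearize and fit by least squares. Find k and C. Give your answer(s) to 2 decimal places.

k = 1.94, C = 1.70

Taking logs, ln w = k·ln u + ln C, so regress ln w on ln u.
Σln u = 5.8171, Σ(ln u)² = 9.3992, Σln w = 13.9273, Σln u·ln w = 21.3094.
Equations: 9.3992·k + 5.8171·ln C = 21.3094;  5.8171·k + 5·ln C = 13.9273.
Solving (det = 13.1574): k = 1.94038, ln C = 0.52798, so C = exp(0.52798) = 1.69550.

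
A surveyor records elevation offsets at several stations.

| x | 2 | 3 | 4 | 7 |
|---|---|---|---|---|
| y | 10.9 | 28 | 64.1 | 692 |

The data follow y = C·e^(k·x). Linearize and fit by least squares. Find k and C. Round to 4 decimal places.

With ln yᵢ as the transformed response and xᵢ as the regressor:
Sums: Σx = 16.0000, Σ(x)² = 78.0000, Σln y = 16.4210, Σx·ln y = 77.1930.
Normal system: [[78.0000, 16.0000]; [16.0000, 4]]·[k, ln C]ᵀ = [77.1930, 16.4210]ᵀ.
Solving (det = 56.0000): k = 0.82207, ln C = 0.81696, so C = exp(0.81696) = 2.26360.

k = 0.8221, C = 2.2636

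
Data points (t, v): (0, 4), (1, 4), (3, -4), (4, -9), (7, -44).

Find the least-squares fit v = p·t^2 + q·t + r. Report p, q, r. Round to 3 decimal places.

Forming MᵀM = [[2739, 435, 75]; [435, 75, 15]; [75, 15, 5]] and Mᵀv = [-2332, -352, -49]ᵀ gives MᵀM·[p, q, r]ᵀ = Mᵀv.
Row-reducing yields p = -9/8, q = 25/24, r = 79/20.

p = -1.125, q = 1.042, r = 3.950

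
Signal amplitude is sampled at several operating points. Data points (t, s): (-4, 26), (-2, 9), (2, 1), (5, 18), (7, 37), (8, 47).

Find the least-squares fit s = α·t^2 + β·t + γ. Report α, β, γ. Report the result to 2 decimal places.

α = 0.97, β = -1.94, γ = 2.02

Normal-equation sums: Σt^2·t^2 = 7410, Σt^2·t = 916, Σt^2 = 162, Σt·t = 162, Σt = 16, Σ1 = 6.
And Σt^2·s = 5727, Σt·s = 605, Σs = 138.
So MᵀM·[α, β, γ]ᵀ = Mᵀs: [[7410, 916, 162]; [916, 162, 16]; [162, 16, 6]]·[α, β, γ]ᵀ = [5727, 605, 138]ᵀ.
Inverting the 3×3 Gram matrix, [α, β, γ]ᵀ = [62039/64020, -943/485, 129343/64020]ᵀ.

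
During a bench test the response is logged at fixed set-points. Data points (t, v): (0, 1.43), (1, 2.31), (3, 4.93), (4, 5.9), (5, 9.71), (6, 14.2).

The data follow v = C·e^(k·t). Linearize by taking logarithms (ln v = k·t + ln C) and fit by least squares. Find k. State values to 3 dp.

Taking logs, ln v = k·t + ln C, so regress ln v on t.
XᵀX = [[87.0000, 19.0000]; [19.0000, 6]], rhs = [40.0083, 9.4916]ᵀ  (here Σt = 19.0000, Σ(t)² = 87.0000, Σln v = 9.4916, Σt·ln v = 40.0083).
Δ = 87.0000·6 − (19.0000)² = 161.0000; k = (40.0083·6 − 19.0000·9.4916)/161.0000 = 0.37086, ln C = (87.0000·9.4916 − 19.0000·40.0083)/161.0000 = 0.40753.

k = 0.371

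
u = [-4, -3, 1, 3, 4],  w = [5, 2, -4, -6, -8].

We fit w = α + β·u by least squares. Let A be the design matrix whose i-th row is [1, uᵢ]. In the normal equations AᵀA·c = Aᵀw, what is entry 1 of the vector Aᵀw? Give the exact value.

-11

Entry 1 ↔ basis 1, so (Aᵀw)_{1} = Σᵢ wᵢ = (1)·(5) + (1)·(2) + (1)·(-4) + (1)·(-6) + (1)·(-8) = -11.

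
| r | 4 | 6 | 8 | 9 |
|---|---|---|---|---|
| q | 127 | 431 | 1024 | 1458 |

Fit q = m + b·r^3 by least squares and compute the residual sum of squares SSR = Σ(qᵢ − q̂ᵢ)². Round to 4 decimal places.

MᵀM·[m, b]ᵀ = Mᵀq reads: 4·m + 1521·b = 3040;  1521·m + 844337·b = 1688394.
(Σ1 = 4, Σr^3 = 1521, Σr^3·r^3 = 844337, Σq = 3040, Σr^3·q = 1688394.)
Determinant 4·844337 − 1521² = 1063907.
m = (3040·844337 − 1521·1688394)/1063907 = -97138/81839; b = (4·1688394 − 1521·3040)/1063907 = 2129736/1063907.
Residuals: 75879/1063907, -216265/1063907, 278730/1063907, -138344/1063907; SSR = 140386/1063907.

SSR = 0.1320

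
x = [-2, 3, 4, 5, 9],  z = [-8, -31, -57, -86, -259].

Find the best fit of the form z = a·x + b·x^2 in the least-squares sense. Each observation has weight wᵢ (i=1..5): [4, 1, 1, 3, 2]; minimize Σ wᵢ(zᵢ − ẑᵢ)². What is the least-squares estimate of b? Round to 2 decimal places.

b = -2.96

The normal equations are: 278·a + 1892·b = -6209;  1892·a + 15398·b = -49727.
Determinant 278·15398 − 1892² = 700980.
a = ((-6209)·15398 − 1892·(-49727))/700980 = -253783/116830; b = (278·(-49727) − 1892·(-6209))/700980 = -346113/116830.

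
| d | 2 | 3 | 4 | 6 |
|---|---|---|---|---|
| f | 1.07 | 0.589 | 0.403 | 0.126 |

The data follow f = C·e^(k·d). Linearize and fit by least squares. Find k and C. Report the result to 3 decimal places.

k = -0.527, C = 3.049

Let Y = ln f. Fitting Y = k·d + ln C by least squares:
Over the data: Σd = 15.0000, Σ(d)² = 65.0000, Σln f = -3.4420, Σd·ln f = -17.5168.
Normal system: [[65.0000, 15.0000]; [15.0000, 4]]·[k, ln C]ᵀ = [-17.5168, -3.4420]ᵀ.
Δ = 65.0000·4 − (15.0000)² = 35.0000; k = (-17.5168·4 − 15.0000·-3.4420)/35.0000 = -0.52679, ln C = (65.0000·-3.4420 − 15.0000·-17.5168)/35.0000 = 1.11498, so C = exp(1.11498) = 3.04950.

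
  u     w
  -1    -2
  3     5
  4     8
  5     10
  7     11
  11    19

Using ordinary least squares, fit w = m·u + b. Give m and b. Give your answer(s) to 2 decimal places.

m = 1.71, b = 0.22

Forming MᵀM = [[221, 29]; [29, 6]] and Mᵀw = [385, 51]ᵀ gives MᵀM·[m, b]ᵀ = Mᵀw.
Eliminating b: 6·(row 1) − 29·(row 2) gives 485·m = 6·385 − 29·51 = 831, so m = 831/485.
Then b = (51 − 29·(831/485))/6 = 106/485.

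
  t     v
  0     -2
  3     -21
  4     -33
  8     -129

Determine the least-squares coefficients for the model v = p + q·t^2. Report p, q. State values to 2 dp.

Setting ∂/∂p … = 0 gives: 4·p + 89·q = -185;  89·p + 4433·q = -8973.
Δ = 4·4433 − 89² = 9811.
p = ((-185)·4433 − 89·(-8973))/9811 = -21508/9811; q = (4·(-8973) − 89·(-185))/9811 = -19427/9811.

p = -2.19, q = -1.98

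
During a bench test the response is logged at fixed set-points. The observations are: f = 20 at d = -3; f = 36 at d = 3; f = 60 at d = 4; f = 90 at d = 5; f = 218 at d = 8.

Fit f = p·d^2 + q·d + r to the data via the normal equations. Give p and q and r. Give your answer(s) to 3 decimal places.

Sums needed: Σd^2·d^2 = 5139, Σd^2·d = 701, Σd^2 = 123, Σd·d = 123, Σd = 17, Σ1 = 5.
Right-hand side: Σd^2·f = 17666, Σd·f = 2482, Σf = 424.
AᵀA·[p, q, r]ᵀ = Aᵀf becomes [[5139, 701, 123]; [701, 123, 17]; [123, 17, 5]]·[p, q, r]ᵀ = [17666, 2482, 424]ᵀ.
Solving the 3×3 system (Gaussian elimination) gives p = 6935/2258, q = 5951/2258, r = 322/1129.

p = 3.071, q = 2.636, r = 0.285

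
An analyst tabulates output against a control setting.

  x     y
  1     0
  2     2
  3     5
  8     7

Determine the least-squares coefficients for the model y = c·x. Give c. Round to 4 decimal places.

Setting ∂/∂c … = 0 gives: 78·c = 75.
(Σx·x = 78, Σx·y = 75.)
c = 75/78 = 0.961538.

c = 0.9615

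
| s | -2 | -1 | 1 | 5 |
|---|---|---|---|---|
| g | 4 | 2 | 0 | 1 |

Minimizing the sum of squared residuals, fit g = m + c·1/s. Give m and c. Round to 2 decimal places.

m = 1.64, c = -1.44

Setting ∂/∂m … = 0 gives: 4·m + (-3/10)·c = 7;  (-3/10)·m + (229/100)·c = -19/5.
(Σ1 = 4, Σ1/s = -3/10, Σ1/s·1/s = 229/100, Σg = 7, Σ1/s·g = -19/5.)
Determinant 4·(229/100) − (-3/10)² = 907/100.
m = (7·(229/100) − (-3/10)·(-19/5))/(907/100) = 1489/907; c = (4·(-19/5) − (-3/10)·7)/(907/100) = -1310/907.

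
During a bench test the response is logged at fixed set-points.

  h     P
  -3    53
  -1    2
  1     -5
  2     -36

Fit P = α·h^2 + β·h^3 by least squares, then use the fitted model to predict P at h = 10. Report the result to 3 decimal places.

P̂ = -3259.642

MᵀM·[α, β]ᵀ = MᵀP reads: 99·α + (-211)·β = 330;  (-211)·α + 795·β = -1726.
Determinant 99·795 − (-211)² = 34184.
α = (330·795 − (-211)·(-1726))/34184 = -25459/8546; β = (99·(-1726) − (-211)·330)/34184 = -25311/8546.
At h = 10: P̂ = (-25459/8546)·(100) + (-25311/8546)·(1000) = -13928450/4273.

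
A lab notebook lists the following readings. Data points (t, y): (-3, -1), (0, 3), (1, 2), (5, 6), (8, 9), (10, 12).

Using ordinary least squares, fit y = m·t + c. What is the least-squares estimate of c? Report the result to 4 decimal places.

With design matrix X, XᵀX = [[199, 21]; [21, 6]] and Xᵀy = [227, 31]ᵀ.
Determinant 199·6 − 21² = 753.
m = (227·6 − 21·31)/753 = 237/251; c = (199·31 − 21·227)/753 = 1402/753.

c = 1.8619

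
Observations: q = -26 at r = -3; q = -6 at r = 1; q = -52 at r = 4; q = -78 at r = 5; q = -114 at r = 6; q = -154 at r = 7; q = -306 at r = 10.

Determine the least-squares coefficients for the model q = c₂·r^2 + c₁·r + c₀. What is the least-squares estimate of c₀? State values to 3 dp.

Sums needed: Σr^2·r^2 = 14660, Σr^2·r = 1722, Σr^2 = 236, Σr·r = 236, Σr = 30, Σ1 = 7.
Right-hand side: Σr^2·q = -45272, Σr·q = -5348, Σq = -736.
Normal equations: [[14660, 1722, 236]; [1722, 236, 30]; [236, 30, 7]]·[c₂, c₁, c₀]ᵀ = [-45272, -5348, -736]ᵀ.
Inverting the 3×3 Gram matrix, [c₂, c₁, c₀]ᵀ = [-1118274/376649, -294584/376649, -637640/376649]ᵀ.

c₀ = -1.693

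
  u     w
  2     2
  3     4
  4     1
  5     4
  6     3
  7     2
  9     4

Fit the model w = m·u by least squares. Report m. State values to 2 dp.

Normal-equation sums: Σu·u = 220.
Right-hand side: Σu·w = 108.
Normal equations: [[220]]·[m]ᵀ = [108]ᵀ.
m = 108/220 = 0.490909.

m = 0.49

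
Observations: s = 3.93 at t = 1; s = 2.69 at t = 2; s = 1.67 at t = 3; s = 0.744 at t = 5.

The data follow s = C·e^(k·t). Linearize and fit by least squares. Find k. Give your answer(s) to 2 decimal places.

k = -0.42

Let Y = ln s. Fitting Y = k·t + ln C by least squares:
AᵀA = [[39.0000, 11.0000]; [11.0000, 4]], rhs = [3.4076, 2.5753]ᵀ  (here Σt = 11.0000, Σ(t)² = 39.0000, Σln s = 2.5753, Σt·ln s = 3.4076).
Δ = 39.0000·4 − (11.0000)² = 35.0000; k = (3.4076·4 − 11.0000·2.5753)/35.0000 = -0.41993, ln C = (39.0000·2.5753 − 11.0000·3.4076)/35.0000 = 1.79864.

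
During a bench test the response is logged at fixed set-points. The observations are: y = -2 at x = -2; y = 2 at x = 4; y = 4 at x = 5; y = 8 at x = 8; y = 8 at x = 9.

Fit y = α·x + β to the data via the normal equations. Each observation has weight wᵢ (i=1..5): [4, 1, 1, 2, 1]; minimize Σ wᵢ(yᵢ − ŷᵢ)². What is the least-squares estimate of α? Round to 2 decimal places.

α = 0.95

Sums needed: Σwᵢ·x·x = 266, Σwᵢ·x = 26, Σwᵢ·1 = 9.
And Σwᵢ·x·y = 244, Σwᵢ·y = 22.
Δ = 266·9 − 26² = 1718.
α = (244·9 − 26·22)/1718 = 812/859; β = (266·22 − 26·244)/1718 = -246/859.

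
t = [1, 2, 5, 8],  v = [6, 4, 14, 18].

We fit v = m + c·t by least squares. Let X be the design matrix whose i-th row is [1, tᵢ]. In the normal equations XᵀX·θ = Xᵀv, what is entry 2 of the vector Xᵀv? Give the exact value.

Entry 2 ↔ basis t, so (Xᵀv)_{2} = Σᵢ (t)·vᵢ = (1)·(6) + (2)·(4) + (5)·(14) + (8)·(18) = 228.

228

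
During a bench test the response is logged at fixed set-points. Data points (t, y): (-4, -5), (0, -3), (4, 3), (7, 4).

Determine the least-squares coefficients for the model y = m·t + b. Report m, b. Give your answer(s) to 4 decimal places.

m = 0.8982, b = -1.8218

Entries of AᵀA: Σt·t = 81, Σt = 7, Σ1 = 4.
Right-hand side: Σt·y = 60, Σy = -1.
det = 81·4 − 7² = 275.
m = (60·4 − 7·(-1))/275 = 247/275; b = (81·(-1) − 7·60)/275 = -501/275.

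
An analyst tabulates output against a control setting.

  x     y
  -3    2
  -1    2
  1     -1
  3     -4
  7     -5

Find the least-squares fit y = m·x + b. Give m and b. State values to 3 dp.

The normal equations are: 69·m + 7·b = -56;  7·m + 5·b = -6.
(Σx·x = 69, Σx = 7, Σ1 = 5, Σx·y = -56, Σy = -6.)
Eliminating b: 5·(row 1) − 7·(row 2) gives 296·m = 5·(-56) − 7·(-6) = -238, so m = -119/148.
Then b = ((-6) − 7·(-119/148))/5 = -11/148.

m = -0.804, b = -0.074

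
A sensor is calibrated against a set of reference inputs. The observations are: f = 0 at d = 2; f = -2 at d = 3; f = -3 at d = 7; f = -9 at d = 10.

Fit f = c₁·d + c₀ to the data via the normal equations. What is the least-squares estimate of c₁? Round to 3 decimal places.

c₁ = -0.976

From the data, Σd·d = 162, Σd = 22, Σ1 = 4.
And Σd·f = -117, Σf = -14.
AᵀA·[c₁, c₀]ᵀ = Aᵀf becomes [[162, 22]; [22, 4]]·[c₁, c₀]ᵀ = [-117, -14]ᵀ.
det = 162·4 − 22² = 164.
c₁ = ((-117)·4 − 22·(-14))/164 = -40/41; c₀ = (162·(-14) − 22·(-117))/164 = 153/82.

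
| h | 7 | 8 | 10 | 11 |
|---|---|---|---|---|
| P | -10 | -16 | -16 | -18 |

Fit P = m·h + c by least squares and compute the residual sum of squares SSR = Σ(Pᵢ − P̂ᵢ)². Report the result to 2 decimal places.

SSR = 10.40

XᵀX·[m, c]ᵀ = XᵀP reads: 334·m + 36·c = -556;  36·m + 4·c = -60.
Δ = 334·4 − 36² = 40.
m = ((-556)·4 − 36·(-60))/40 = -8/5; c = (334·(-60) − 36·(-556))/40 = -3/5.
Residuals: 9/5, -13/5, 3/5, 1/5; SSR = 52/5.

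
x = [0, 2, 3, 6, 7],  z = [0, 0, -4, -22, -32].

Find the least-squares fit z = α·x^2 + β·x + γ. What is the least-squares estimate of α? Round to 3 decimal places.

Entries of MᵀM: Σx^2·x^2 = 3794, Σx^2·x = 594, Σx^2 = 98, Σx·x = 98, Σx = 18, Σ1 = 5.
Moment sums: Σx^2·z = -2396, Σx·z = -368, Σz = -58.
MᵀM·[α, β, γ]ᵀ = Mᵀz becomes [[3794, 594, 98]; [594, 98, 18]; [98, 18, 5]]·[α, β, γ]ᵀ = [-2396, -368, -58]ᵀ.
Row-reducing yields α = -2129/2508, β = 1147/836, γ = 62/627.

α = -0.849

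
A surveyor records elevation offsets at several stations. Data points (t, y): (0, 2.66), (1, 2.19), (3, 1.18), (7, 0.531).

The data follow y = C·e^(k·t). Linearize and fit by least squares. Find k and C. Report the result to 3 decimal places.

Let Y = ln y. Fitting Y = k·t + ln C by least squares:
AᵀA = [[59.0000, 11.0000]; [11.0000, 4]], rhs = [-3.1505, 1.2947]ᵀ  (here Σt = 11.0000, Σ(t)² = 59.0000, Σln y = 1.2947, Σt·ln y = -3.1505).
Δ = 59.0000·4 − (11.0000)² = 115.0000; k = (-3.1505·4 − 11.0000·1.2947)/115.0000 = -0.23343, ln C = (59.0000·1.2947 − 11.0000·-3.1505)/115.0000 = 0.96562, so C = exp(0.96562) = 2.62640.

k = -0.233, C = 2.626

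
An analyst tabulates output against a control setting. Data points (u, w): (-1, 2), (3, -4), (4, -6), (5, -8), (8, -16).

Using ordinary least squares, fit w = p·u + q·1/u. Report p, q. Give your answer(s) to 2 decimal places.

p = -1.81, q = 0.52

Sums needed: Σu·u = 115, Σu·1/u = 5, Σ1/u·1/u = 17701/14400.
And Σu·w = -206, Σ1/u·w = -253/30.
So XᵀX·[p, q]ᵀ = Xᵀw: [[115, 5]; [5, 17701/14400]]·[p, q]ᵀ = [-206, -253/30]ᵀ.
Determinant 115·(17701/14400) − 5² = 335123/2880.
p = ((-206)·(17701/14400) − 5·(-253/30))/(335123/2880) = -3039206/1675615; q = (115·(-253/30) − 5·(-206))/(335123/2880) = 173280/335123.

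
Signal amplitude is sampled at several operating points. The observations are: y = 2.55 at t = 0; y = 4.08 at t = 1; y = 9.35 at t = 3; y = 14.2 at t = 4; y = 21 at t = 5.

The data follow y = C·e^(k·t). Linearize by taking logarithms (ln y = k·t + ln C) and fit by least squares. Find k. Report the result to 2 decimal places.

Linearized form: ln y = k·t + ln C. From the 5 transformed points,
AᵀA = [[51.0000, 13.0000]; [13.0000, 5]], rhs = [33.9478, 10.2753]ᵀ  (here Σt = 13.0000, Σ(t)² = 51.0000, Σln y = 10.2753, Σt·ln y = 33.9478).
Slope k = (n·Σt·ln y − Σt·Σln y)/(n·Σ(t)² − (Σt)²) = (5·33.9478 − 13.0000·10.2753)/86.0000 = 0.42046; ln C = (Σln y − k·Σt)/n = 0.96187.

k = 0.42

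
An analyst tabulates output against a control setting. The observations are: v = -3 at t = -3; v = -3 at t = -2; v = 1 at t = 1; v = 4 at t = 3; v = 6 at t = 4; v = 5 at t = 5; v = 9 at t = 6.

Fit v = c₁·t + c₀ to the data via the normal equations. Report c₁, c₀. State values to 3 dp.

Compute the Gram sums: Σt·t = 100, Σt = 14, Σ1 = 7.
For Mᵀv: Σt·v = 131, Σv = 19.
Eliminating c₀: 7·(row 1) − 14·(row 2) gives 504·c₁ = 7·131 − 14·19 = 651, so c₁ = 31/24.
Then c₀ = (19 − 14·(31/24))/7 = 11/84.

c₁ = 1.292, c₀ = 0.131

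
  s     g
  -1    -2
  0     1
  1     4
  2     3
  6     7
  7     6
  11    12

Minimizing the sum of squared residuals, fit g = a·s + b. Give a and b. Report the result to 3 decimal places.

a = 0.978, b = 0.797

Compute the Gram sums: Σs·s = 212, Σs = 26, Σ1 = 7.
Moment sums: Σs·g = 228, Σg = 31.
Normal equations: [[212, 26]; [26, 7]]·[a, b]ᵀ = [228, 31]ᵀ.
Determinant 212·7 − 26² = 808.
a = (228·7 − 26·31)/808 = 395/404; b = (212·31 − 26·228)/808 = 161/202.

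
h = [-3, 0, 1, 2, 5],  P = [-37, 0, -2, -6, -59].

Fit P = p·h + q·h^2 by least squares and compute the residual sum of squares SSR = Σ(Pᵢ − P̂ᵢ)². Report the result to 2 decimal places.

SSR = 5.06

Setting ∂/∂p … = 0 gives: 39·p + 107·q = -198;  107·p + 723·q = -1834.
(Σh·h = 39, Σh·h^2 = 107, Σh^2·h^2 = 723, Σh·P = -198, Σh^2·P = -1834.)
Determinant 39·723 − 107² = 16748.
p = ((-198)·723 − 107·(-1834))/16748 = 13271/4187; q = (39·(-1834) − 107·(-198))/16748 = -12585/4187.
Residuals: -1841/4187, 0, -9060/4187, -1324/4187, 1237/4187; SSR = 21198/4187.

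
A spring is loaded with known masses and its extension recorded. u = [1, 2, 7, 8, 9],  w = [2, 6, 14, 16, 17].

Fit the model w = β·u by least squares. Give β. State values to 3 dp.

Sums needed: Σu·u = 199.
For Xᵀw: Σu·w = 393.
XᵀX·[β]ᵀ = Xᵀw becomes [[199]]·[β]ᵀ = [393]ᵀ.
Hence β = 393 / 199 ≈ 1.97487.

β = 1.975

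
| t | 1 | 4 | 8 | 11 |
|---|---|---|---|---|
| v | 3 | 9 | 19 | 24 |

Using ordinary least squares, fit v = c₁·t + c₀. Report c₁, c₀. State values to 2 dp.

c₁ = 2.16, c₀ = 0.82

Entries of MᵀM: Σt·t = 202, Σt = 24, Σ1 = 4.
Moment sums: Σt·v = 455, Σv = 55.
MᵀM·[c₁, c₀]ᵀ = Mᵀv becomes [[202, 24]; [24, 4]]·[c₁, c₀]ᵀ = [455, 55]ᵀ.
det = 202·4 − 24² = 232.
c₁ = (455·4 − 24·55)/232 = 125/58; c₀ = (202·55 − 24·455)/232 = 95/116.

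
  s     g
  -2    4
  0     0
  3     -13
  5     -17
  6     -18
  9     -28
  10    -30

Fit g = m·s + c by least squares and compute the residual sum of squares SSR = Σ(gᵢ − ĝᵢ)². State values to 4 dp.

SSR = 12.0243

AᵀA·[m, c]ᵀ = Aᵀg reads: 255·m + 31·c = -792;  31·m + 7·c = -102.
(Σs·s = 255, Σs = 31, Σ1 = 7, Σs·g = -792, Σg = -102.)
Eliminating c: 7·(row 1) − 31·(row 2) gives 824·m = 7·(-792) − 31·(-102) = -2382, so m = -1191/412.
Then c = ((-102) − 31·(-1191/412))/7 = -729/412.
Residuals: -5/412, 729/412, -527/206, -80/103, 459/412, -22/103, 279/412; SSR = 2477/206.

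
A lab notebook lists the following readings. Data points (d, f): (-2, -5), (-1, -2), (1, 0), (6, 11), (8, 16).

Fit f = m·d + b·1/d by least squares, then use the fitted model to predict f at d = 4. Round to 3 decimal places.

Compute the Gram sums: Σd·d = 106, Σd·1/d = 5, Σ1/d·1/d = 1321/576.
Right-hand side: Σd·f = 206, Σ1/d·f = 25/3.
Normal equations: [[106, 5]; [5, 1321/576]]·[m, b]ᵀ = [206, 25/3]ᵀ.
Δ = 106·(1321/576) − 5² = 62813/288.
m = (206·(1321/576) − 5·(25/3))/(62813/288) = 124063/62813; b = (106·(25/3) − 5·206)/(62813/288) = -42240/62813.
At d = 4: f̂ = (124063/62813)·(4) + (-42240/62813)·(1/4) = 485692/62813.

f̂ = 7.732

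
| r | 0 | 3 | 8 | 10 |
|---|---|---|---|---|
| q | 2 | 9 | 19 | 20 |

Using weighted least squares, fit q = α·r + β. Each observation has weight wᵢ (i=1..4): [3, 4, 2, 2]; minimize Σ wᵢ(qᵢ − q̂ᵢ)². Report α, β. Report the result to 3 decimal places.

The normal system XᵀWX·[α, β]ᵀ = XᵀWq is [[364, 48]; [48, 11]]·[α, β]ᵀ = [812, 120]ᵀ.
Δ = 364·11 − 48² = 1700.
α = (812·11 − 48·120)/1700 = 793/425; β = (364·120 − 48·812)/1700 = 1176/425.

α = 1.866, β = 2.767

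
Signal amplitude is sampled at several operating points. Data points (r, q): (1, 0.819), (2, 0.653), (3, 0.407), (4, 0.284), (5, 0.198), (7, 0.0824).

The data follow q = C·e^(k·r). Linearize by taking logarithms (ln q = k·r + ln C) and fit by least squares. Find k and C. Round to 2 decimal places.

k = -0.39, C = 1.31

Linearized form: ln q = k·r + ln C. From the 6 transformed points,
Σr = 22.0000, Σ(r)² = 104.0000, Σln q = -6.8992, Σr·ln q = -34.3546.
Equations: 104.0000·k + 22.0000·ln C = -34.3546;  22.0000·k + 6·ln C = -6.8992.
Δ = 104.0000·6 − (22.0000)² = 140.0000; k = (-34.3546·6 − 22.0000·-6.8992)/140.0000 = -0.38818, ln C = (104.0000·-6.8992 − 22.0000·-34.3546)/140.0000 = 0.27344, so C = exp(0.27344) = 1.31448.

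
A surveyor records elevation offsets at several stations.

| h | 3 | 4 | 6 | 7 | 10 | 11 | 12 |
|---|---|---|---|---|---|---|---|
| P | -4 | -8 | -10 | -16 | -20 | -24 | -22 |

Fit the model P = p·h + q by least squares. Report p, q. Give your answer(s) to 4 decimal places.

Forming XᵀX = [[475, 53]; [53, 7]] and XᵀP = [-944, -104]ᵀ gives XᵀX·[p, q]ᵀ = XᵀP.
Determinant 475·7 − 53² = 516.
p = ((-944)·7 − 53·(-104))/516 = -274/129; q = (475·(-104) − 53·(-944))/516 = 158/129.

p = -2.1240, q = 1.2248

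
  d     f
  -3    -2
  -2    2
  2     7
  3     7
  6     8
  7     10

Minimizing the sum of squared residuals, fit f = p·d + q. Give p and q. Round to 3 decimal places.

Setting ∂/∂p … = 0 gives: 111·p + 13·q = 155;  13·p + 6·q = 32.
Eliminating q: 6·(row 1) − 13·(row 2) gives 497·p = 6·155 − 13·32 = 514, so p = 514/497.
Then q = (32 − 13·(514/497))/6 = 1537/497.

p = 1.034, q = 3.093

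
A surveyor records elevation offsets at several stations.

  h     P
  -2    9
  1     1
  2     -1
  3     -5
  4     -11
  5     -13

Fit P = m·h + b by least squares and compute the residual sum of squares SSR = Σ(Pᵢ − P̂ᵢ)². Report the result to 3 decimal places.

SSR = 9.168

Compute the Gram sums: Σh·h = 59, Σh = 13, Σ1 = 6.
Right-hand side: Σh·P = -143, ΣP = -20.
So XᵀX·[m, b]ᵀ = XᵀP: [[59, 13]; [13, 6]]·[m, b]ᵀ = [-143, -20]ᵀ.
Eliminating b: 6·(row 1) − 13·(row 2) gives 185·m = 6·(-143) − 13·(-20) = -598, so m = -598/185.
Then b = ((-20) − 13·(-598/185))/6 = 679/185.
Residuals: -42/37, 104/185, 332/185, 38/37, -322/185, -94/185; SSR = 1696/185.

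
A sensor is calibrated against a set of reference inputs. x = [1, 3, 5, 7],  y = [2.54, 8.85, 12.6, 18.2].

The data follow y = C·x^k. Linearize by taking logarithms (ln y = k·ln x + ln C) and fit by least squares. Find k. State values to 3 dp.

Taking logs, ln y = k·ln x + ln C, so regress ln y on ln x.
Over the data: Σln x = 4.6540, Σ(ln x)² = 7.5838, Σln y = 8.5477, Σln x·ln y = 12.1192.
Normal system: [[7.5838, 4.6540]; [4.6540, 4]]·[k, ln C]ᵀ = [12.1192, 8.5477]ᵀ.
Solving (det = 8.6759): k = 1.00232, ln C = 0.97073.

k = 1.002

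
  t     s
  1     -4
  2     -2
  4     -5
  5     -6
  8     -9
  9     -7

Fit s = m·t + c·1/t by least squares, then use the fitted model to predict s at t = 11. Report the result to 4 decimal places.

With design matrix X, XᵀX = [[191, 6]; [6, 178909/129600]] and Xᵀs = [-193, -3367/360]ᵀ.
Eliminating c: (178909/129600)·(row 1) − 6·(row 2) gives (29506019/129600)·m = (178909/129600)·(-193) − 6·(-3367/360) = -27256717/129600, so m = -27256717/29506019.
Then c = ((-3367/360) − 6·(-27256717/29506019))/(178909/129600) = -81438120/29506019.
At t = 11: ŝ = (-27256717/29506019)·(11) + (-81438120/29506019)·(1/11) = -3379500877/324566209.

ŝ = -10.4124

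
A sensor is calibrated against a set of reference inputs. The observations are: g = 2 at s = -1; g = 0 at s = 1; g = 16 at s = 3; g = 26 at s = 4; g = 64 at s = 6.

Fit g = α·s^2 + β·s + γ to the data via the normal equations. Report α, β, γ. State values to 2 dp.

Forming AᵀA = [[1635, 307, 63]; [307, 63, 13]; [63, 13, 5]] and Aᵀg = [2866, 534, 108]ᵀ gives AᵀA·[α, β, γ]ᵀ = Aᵀg.
Row-reducing yields α = 9617/5071, β = -3191/5071, γ = -304/461.

α = 1.90, β = -0.63, γ = -0.66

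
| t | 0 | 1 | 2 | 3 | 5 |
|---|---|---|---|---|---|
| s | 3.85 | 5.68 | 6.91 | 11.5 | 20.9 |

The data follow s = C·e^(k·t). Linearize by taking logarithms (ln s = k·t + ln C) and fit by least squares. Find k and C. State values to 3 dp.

k = 0.340, C = 3.867

With ln sᵢ as the transformed response and tᵢ as the regressor:
Σt = 11.0000, Σ(t)² = 39.0000, Σln s = 10.5001, Σt·ln s = 28.1287.
Equations: 39.0000·k + 11.0000·ln C = 28.1287;  11.0000·k + 5·ln C = 10.5001.
Solving (det = 74.0000): k = 0.33976, ln C = 1.35254, so C = exp(1.35254) = 3.86724.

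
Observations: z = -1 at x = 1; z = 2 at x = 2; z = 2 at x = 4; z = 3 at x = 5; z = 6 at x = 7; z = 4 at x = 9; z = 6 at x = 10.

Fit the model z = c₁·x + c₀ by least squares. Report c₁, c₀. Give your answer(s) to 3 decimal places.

c₁ = 0.639, c₀ = -0.328

Forming MᵀM = [[276, 38]; [38, 7]] and Mᵀz = [164, 22]ᵀ gives MᵀM·[c₁, c₀]ᵀ = Mᵀz.
Eliminating c₀: 7·(row 1) − 38·(row 2) gives 488·c₁ = 7·164 − 38·22 = 312, so c₁ = 39/61.
Then c₀ = (22 − 38·(39/61))/7 = -20/61.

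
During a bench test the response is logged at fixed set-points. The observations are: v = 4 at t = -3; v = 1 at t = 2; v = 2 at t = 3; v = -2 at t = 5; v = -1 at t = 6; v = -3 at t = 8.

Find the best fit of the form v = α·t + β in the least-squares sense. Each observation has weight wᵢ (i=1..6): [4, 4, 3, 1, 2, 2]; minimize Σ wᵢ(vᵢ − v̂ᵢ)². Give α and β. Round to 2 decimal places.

Entries of MᵀWM: Σwᵢ·t·t = 304, Σwᵢ·t = 38, Σwᵢ·1 = 16.
Moment sums: Σwᵢ·t·v = -92, Σwᵢ·v = 16.
So MᵀWM·[α, β]ᵀ = MᵀWv: [[304, 38]; [38, 16]]·[α, β]ᵀ = [-92, 16]ᵀ.
det = 304·16 − 38² = 3420.
α = ((-92)·16 − 38·16)/3420 = -104/171; β = (304·16 − 38·(-92))/3420 = 22/9.

α = -0.61, β = 2.44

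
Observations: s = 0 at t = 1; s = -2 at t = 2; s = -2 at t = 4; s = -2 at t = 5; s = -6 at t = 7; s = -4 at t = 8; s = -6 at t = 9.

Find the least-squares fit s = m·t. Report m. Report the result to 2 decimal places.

m = -0.63

The normal system AᵀA·[m]ᵀ = Aᵀs is [[240]]·[m]ᵀ = [-150]ᵀ.
Hence m = -150 / 240 ≈ -0.625.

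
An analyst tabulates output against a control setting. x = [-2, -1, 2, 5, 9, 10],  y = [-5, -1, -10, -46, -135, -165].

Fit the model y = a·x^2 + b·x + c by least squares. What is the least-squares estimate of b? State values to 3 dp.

b = -1.378

Normal-equation sums: Σx^2·x^2 = 17219, Σx^2·x = 1853, Σx^2 = 215, Σx·x = 215, Σx = 23, Σ1 = 6.
For Aᵀy: Σx^2·y = -28646, Σx·y = -3104, Σy = -362.
Normal equations: [[17219, 1853, 215]; [1853, 215, 23]; [215, 23, 6]]·[a, b, c]ᵀ = [-28646, -3104, -362]ᵀ.
Row-reducing yields a = -222207/148300, b = -204349/148300, c = -100839/74150.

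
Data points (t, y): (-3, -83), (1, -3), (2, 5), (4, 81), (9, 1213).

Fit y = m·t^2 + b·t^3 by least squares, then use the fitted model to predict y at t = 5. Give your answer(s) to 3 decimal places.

ŷ = 174.069

XᵀX·[m, b]ᵀ = Xᵀy reads: 6915·m + 59863·b = 98819;  59863·m + 536331·b = 891739.
(Σt^2·t^2 = 6915, Σt^2·t^3 = 59863, Σt^3·t^3 = 536331, Σt^2·y = 98819, Σt^3·y = 891739.)
det = 6915·536331 − 59863² = 125150096.
m = (98819·536331 − 59863·891739)/125150096 = -2034461/665692; b = (6915·891739 − 59863·98819)/125150096 = 1333901/665692.
At t = 5: ŷ = (-2034461/665692)·(25) + (1333901/665692)·(125) = 28969025/166423.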